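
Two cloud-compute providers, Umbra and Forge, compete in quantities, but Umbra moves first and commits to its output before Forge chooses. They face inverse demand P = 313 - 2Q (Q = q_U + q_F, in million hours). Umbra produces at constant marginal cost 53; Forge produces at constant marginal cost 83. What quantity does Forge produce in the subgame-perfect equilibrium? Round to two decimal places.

Solve by backward induction. Given q_U, the follower Forge maximises π_F = (313 - 2q_U - 2q_F)q_F - 83q_F.
Setting the follower's marginal profit to zero, 230 - 2q_U - 4q_F = 0, i.e. q_F = (230 - 2q_U)/4.
The leader anticipates this reaction. Substituting into P = 313 - 2Q gives P = 198 - q_U, so π_U = (198 - q_U)q_U - 53q_U.
Leader FOC: 145 - 2q_U = 0, so q_U = 145/2.
Then q_F = (230 - 2·(145/2))/4 = 85/4.

21.25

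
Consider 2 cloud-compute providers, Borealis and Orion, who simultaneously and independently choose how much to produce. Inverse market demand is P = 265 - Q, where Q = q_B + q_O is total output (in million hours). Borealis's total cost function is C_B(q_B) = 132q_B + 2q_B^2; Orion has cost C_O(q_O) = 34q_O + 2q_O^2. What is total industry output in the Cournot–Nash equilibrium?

Borealis's profit: π_B = (265 - Q)q_B - (132q_B + 2q_B²). Setting ∂π_B/∂q_B = 0: 133 - 6q_B - (q_O) = 0.
Orion's first-order condition: 231 - 6q_O - (q_B) = 0.
So q_B = (133 - q_O)/6 and q_O = (231 - q_B)/6.
Substituting one into the other gives q_B = 81/5 and q_O = 179/5.
Total output Q = 81/5 + 179/5 = 52.

52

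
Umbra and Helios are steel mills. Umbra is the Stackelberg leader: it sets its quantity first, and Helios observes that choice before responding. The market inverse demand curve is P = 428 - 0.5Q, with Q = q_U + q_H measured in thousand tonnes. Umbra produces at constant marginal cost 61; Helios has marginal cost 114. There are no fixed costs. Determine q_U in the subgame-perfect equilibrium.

The follower Helios best-responds to any q_U: π_H = (428 - 0.5Q)q_H - 114q_H.
Setting the follower's marginal profit to zero, 314 - (1/2)q_U - q_H = 0, i.e. q_H = (314 - (1/2)q_U).
Umbra substitutes q_H(q_U) into its own profit: π_U = q_U(428 - (1/2)q_U - (314 - (1/2)q_U)/2) - 61q_U = (271 - (1/4)q_U)q_U - 61q_U.
Leader FOC: 210 - (1/2)q_U = 0, so q_U = 420.
Then q_H = (314 - (1/2)·420) = 104.

420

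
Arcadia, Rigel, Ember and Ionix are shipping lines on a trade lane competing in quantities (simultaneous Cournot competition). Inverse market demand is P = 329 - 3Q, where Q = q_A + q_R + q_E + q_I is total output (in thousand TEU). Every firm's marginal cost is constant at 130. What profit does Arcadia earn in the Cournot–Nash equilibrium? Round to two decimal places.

528.01

Each firm earns π_i = (329 - 3Q)q_i - 130q_i.
First-order condition (treating rivals' output as given): 199 - 6q_i - 3·Σ_{j≠i} q_j = 0.
With identical firms every q_j equals q_i, so Σ_{j≠i} q_j = 3q_i and 199 = 15q_i, giving q_i = 199/15.
Price P = 329 - 3·(796/15) = 849/5.
Arcadia's profit: (849/5 - 130)·(199/15) = 528.0133.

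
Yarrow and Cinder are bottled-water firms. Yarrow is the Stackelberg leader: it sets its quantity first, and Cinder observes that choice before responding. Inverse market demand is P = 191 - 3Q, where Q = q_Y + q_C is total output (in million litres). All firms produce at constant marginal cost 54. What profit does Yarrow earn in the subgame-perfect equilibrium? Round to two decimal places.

782.04

Solve by backward induction. Given q_Y, the follower Cinder maximises π_C = (191 - 3q_Y - 3q_C)q_C - 54q_C.
Setting the follower's marginal profit to zero, 137 - 3q_Y - 6q_C = 0, i.e. q_C = (137 - 3q_Y)/6.
Yarrow substitutes q_C(q_Y) into its own profit: π_Y = q_Y(191 - 3q_Y - (137 - 3q_Y)/2) - 54q_Y = (245/2 - (3/2)q_Y)q_Y - 54q_Y.
Leader FOC: 137/2 - 3q_Y = 0, so q_Y = 137/6.
Then q_C = (137 - 3·(137/6))/6 = 137/12.
Price P = 191 - 3·(137/4) = 353/4.
Yarrow's profit: (353/4 - 54)·(137/6) = 782.0417.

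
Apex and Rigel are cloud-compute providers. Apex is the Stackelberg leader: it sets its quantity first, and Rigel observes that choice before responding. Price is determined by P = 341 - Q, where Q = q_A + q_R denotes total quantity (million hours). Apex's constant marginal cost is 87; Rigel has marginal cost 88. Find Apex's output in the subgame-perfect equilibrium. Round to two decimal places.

The follower Rigel best-responds to any q_A: π_R = (341 - Q)q_R - 88q_R.
Setting the follower's marginal profit to zero, 253 - q_A - 2q_R = 0, i.e. q_R = (253 - q_A)/2.
Apex substitutes q_R(q_A) into its own profit: π_A = q_A(341 - q_A - (253 - q_A)/2) - 87q_A = (429/2 - (1/2)q_A)q_A - 87q_A.
The leader's first-order condition 255/2 - q_A = 0 yields q_A = 255/2.
Then q_R = (253 - 255/2)/2 = 251/4.

127.50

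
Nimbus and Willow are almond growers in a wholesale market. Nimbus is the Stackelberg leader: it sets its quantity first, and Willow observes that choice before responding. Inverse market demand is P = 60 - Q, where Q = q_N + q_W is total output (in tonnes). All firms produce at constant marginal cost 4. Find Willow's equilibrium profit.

Solve by backward induction. Given q_N, the follower Willow maximises π_W = (60 - q_N - q_W)q_W - 4q_W.
Follower FOC: 56 - q_N - 2q_W = 0, so q_W(q_N) = (56 - q_N)/2.
Nimbus substitutes q_W(q_N) into its own profit: π_N = q_N(60 - q_N - (56 - q_N)/2) - 4q_N = (32 - (1/2)q_N)q_N - 4q_N.
The leader's first-order condition 28 - q_N = 0 yields q_N = 28.
Then q_W = (56 - 28)/2 = 14.
Price P = 60 - 42 = 18.
Willow's profit: (18 - 4)·14 = 196.

196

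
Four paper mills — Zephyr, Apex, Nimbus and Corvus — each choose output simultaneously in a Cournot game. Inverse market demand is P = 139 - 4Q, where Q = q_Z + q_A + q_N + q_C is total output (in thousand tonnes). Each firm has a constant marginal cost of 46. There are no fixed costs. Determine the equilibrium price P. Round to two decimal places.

64.60

A representative firm's profit is π_i = q_i(139 - 4Q) - 46q_i.
First-order condition (treating rivals' output as given): 93 - 8q_i - 4·Σ_{j≠i} q_j = 0.
With identical firms every q_j equals q_i, so Σ_{j≠i} q_j = 3q_i and 93 = 20q_i, giving q_i = 93/20.
Total output Q = 93/5, so price P = 139 - 4·(93/5) = 323/5.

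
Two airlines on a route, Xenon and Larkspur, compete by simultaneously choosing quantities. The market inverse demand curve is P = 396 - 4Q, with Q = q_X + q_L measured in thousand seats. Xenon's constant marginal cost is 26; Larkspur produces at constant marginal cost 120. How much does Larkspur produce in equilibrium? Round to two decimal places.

15.17

Xenon's profit: π_X = (396 - 4Q)q_X - (26q_X). Setting ∂π_X/∂q_X = 0: 370 - 8q_X - 4(q_L) = 0.
Larkspur's first-order condition: 276 - 8q_L - 4(q_X) = 0.
Rearranging gives the reaction functions q_X = (370 - 4q_L)/8 and q_L = (276 - 4q_X)/8.
Substituting one into the other gives q_X = 116/3 and q_L = 91/6.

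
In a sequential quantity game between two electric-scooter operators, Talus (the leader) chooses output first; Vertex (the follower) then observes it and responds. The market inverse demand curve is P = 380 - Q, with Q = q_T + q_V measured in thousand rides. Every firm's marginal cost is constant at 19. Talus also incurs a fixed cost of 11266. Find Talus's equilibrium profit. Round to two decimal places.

The follower Vertex best-responds to any q_T: π_V = (380 - Q)q_V - 19q_V.
Setting the follower's marginal profit to zero, 361 - q_T - 2q_V = 0, i.e. q_V = (361 - q_T)/2.
Talus substitutes q_V(q_T) into its own profit: π_T = q_T(380 - q_T - (361 - q_T)/2) - 19q_T = (399/2 - (1/2)q_T)q_T - 19q_T.
Maximising: ∂π_T/∂q_T = 361/2 - q_T = 0, giving q_T = 361/2.
Then q_V = (361 - 361/2)/2 = 361/4.
Price P = 380 - 1083/4 = 437/4.
Talus's profit: (437/4 - 19)·(361/2) - 11266 = 5024.1250.

5024.13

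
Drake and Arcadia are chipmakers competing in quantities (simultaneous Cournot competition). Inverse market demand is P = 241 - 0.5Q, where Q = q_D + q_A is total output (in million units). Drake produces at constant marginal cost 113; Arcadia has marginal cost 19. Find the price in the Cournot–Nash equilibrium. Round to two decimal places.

124.33

Drake's profit: π_D = (241 - 0.5Q)q_D - (113q_D). Setting ∂π_D/∂q_D = 0: 128 - q_D - (1/2)(q_A) = 0.
Arcadia's profit: π_A = (241 - 0.5Q)q_A - (19q_A). Setting ∂π_A/∂q_A = 0: 222 - q_A - (1/2)(q_D) = 0.
So q_D = (128 - (1/2)q_A) and q_A = (222 - (1/2)q_D).
Solving the pair: q_D = 68/3, q_A = 632/3.
Total output Q = 700/3, so price P = 241 - (1/2)·(700/3) = 373/3.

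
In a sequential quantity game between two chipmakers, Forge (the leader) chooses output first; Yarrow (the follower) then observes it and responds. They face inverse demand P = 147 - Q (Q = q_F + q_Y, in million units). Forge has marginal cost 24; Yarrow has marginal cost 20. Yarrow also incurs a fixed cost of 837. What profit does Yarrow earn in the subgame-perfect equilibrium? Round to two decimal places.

302.06

The follower Yarrow best-responds to any q_F: π_Y = (147 - Q)q_Y - 20q_Y.
Follower FOC: 127 - q_F - 2q_Y = 0, so q_Y(q_F) = (127 - q_F)/2.
Forge substitutes q_Y(q_F) into its own profit: π_F = q_F(147 - q_F - (127 - q_F)/2) - 24q_F = (167/2 - (1/2)q_F)q_F - 24q_F.
Leader FOC: 119/2 - q_F = 0, so q_F = 119/2.
Then q_Y = (127 - 119/2)/2 = 135/4.
Price P = 147 - 373/4 = 215/4.
Yarrow's profit: (215/4 - 20)·(135/4) - 837 = 302.0625.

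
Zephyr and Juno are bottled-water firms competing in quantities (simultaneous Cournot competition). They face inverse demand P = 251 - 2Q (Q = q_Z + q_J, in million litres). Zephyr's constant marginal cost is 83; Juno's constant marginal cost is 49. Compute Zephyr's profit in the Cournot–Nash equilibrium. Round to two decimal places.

997.56

Zephyr's profit: π_Z = (251 - 2Q)q_Z - (83q_Z). Setting ∂π_Z/∂q_Z = 0: 168 - 4q_Z - 2(q_J) = 0.
Juno's first-order condition: 202 - 4q_J - 2(q_Z) = 0.
So q_Z = (168 - 2q_J)/4 and q_J = (202 - 2q_Z)/4.
Substituting one into the other gives q_Z = 67/3 and q_J = 118/3.
Price P = 251 - 2·(185/3) = 383/3.
Zephyr's profit: (383/3 - 83)·(67/3) = 997.5556.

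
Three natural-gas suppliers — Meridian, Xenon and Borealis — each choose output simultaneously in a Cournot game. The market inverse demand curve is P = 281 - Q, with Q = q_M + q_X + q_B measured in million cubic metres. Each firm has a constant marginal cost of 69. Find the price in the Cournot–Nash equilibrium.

122

Each firm earns π_i = (281 - Q)q_i - 69q_i.
Setting ∂π_i/∂q_i = 0 with rivals' quantities fixed: 212 - 2q_i - Σ_{j≠i} q_j = 0.
By symmetry each firm produces the same amount; substituting Σ_{j≠i} q_j = 2q_i yields q_i = 212/4 = 53.
Total output Q = 159, so price P = 281 - 159 = 122.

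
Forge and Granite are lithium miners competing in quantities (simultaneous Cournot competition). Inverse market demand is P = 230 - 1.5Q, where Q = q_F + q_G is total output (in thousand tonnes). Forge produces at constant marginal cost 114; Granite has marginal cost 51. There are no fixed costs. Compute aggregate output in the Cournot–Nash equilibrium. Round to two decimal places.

Forge's profit: π_F = (230 - 1.5Q)q_F - (114q_F). Setting ∂π_F/∂q_F = 0: 116 - 3q_F - (3/2)(q_G) = 0.
Granite's first-order condition: 179 - 3q_G - (3/2)(q_F) = 0.
So q_F = (116 - (3/2)q_G)/3 and q_G = (179 - (3/2)q_F)/3.
Solving the pair: q_F = 106/9, q_G = 484/9.
Total output Q = 106/9 + 484/9 = 590/9.

65.56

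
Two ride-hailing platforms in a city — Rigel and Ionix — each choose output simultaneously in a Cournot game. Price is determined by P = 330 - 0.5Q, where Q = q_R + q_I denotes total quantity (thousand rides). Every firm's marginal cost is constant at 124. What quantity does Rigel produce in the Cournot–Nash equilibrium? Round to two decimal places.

A representative firm's profit is π_i = q_i(330 - 0.5Q) - 124q_i.
Setting ∂π_i/∂q_i = 0 with rivals' quantities fixed: 206 - q_i - (1/2)q_j = 0.
By symmetry each firm produces the same amount; substituting q_j = q_i yields q_i = 206/(3/2) = 412/3.

137.33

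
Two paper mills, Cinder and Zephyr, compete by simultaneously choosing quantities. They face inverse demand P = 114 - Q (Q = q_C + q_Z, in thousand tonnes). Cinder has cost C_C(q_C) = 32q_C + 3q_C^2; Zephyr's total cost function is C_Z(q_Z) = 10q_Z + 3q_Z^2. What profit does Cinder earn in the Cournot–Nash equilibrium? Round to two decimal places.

Cinder's profit: π_C = (114 - Q)q_C - (32q_C + 3q_C²). Setting ∂π_C/∂q_C = 0: 82 - 8q_C - (q_Z) = 0.
Zephyr's profit: π_Z = (114 - Q)q_Z - (10q_Z + 3q_Z²). Setting ∂π_Z/∂q_Z = 0: 104 - 8q_Z - (q_C) = 0.
Best responses: q_C = (82 - q_Z)/8, q_Z = (104 - q_C)/8.
Substituting one into the other gives q_C = 184/21 and q_Z = 250/21.
Price P = 114 - 62/3 = 280/3.
Cinder's profit: (280/3)·(184/21) - 32·(184/21) - 3(184/21)² = 307.0839.

307.08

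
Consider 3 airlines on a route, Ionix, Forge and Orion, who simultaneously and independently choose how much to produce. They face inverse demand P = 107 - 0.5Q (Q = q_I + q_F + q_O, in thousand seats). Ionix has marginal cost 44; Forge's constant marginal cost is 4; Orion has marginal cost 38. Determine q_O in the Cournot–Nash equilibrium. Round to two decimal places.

20.50

Ionix's profit: π_I = (107 - 0.5Q)q_I - (44q_I). Setting ∂π_I/∂q_I = 0: 63 - q_I - (1/2)(q_F + q_O) = 0.
Forge's first-order condition: 103 - q_F - (1/2)(q_I + q_O) = 0.
Orion's first-order condition: 69 - q_O - (1/2)(q_I + q_F) = 0.
Adding the 3 first-order conditions: 235 − 2Q = 0, so Q = 235/2.
Back-substituting: q_I = (63 − 235/4)/(1/2) = 17/2, q_F = (103 − 235/4)/(1/2) = 177/2, q_O = (69 − 235/4)/(1/2) = 41/2.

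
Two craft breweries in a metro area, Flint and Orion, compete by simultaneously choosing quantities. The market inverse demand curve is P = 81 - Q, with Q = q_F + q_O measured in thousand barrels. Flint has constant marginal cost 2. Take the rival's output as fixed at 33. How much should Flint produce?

With the rival's output fixed at 33, Flint's profit is π_F = (81 - 33 - q_F)q_F - (2q_F) = (48 - q_F)q_F - (2q_F).
∂π_F/∂q_F = 46 - 2q_F = 0, so q_F = 23.

23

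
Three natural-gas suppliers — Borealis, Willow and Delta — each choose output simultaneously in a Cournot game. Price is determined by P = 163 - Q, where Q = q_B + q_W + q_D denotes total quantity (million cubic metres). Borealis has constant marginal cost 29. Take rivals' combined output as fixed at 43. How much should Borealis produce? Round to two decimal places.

45.50

With rivals' combined output fixed at 43, Borealis's profit is π_B = (163 - 43 - q_B)q_B - (29q_B) = (120 - q_B)q_B - (29q_B).
∂π_B/∂q_B = 91 - 2q_B = 0, so q_B = 91/2.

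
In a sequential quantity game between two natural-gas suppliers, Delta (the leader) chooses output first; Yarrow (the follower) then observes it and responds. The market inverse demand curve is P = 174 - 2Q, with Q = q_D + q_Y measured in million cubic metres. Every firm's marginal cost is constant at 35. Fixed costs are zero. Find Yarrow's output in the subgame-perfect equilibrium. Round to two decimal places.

17.38

The follower Yarrow best-responds to any q_D: π_Y = (174 - 2Q)q_Y - 35q_Y.
Setting the follower's marginal profit to zero, 139 - 2q_D - 4q_Y = 0, i.e. q_Y = (139 - 2q_D)/4.
The leader anticipates this reaction. Substituting into P = 174 - 2Q gives P = 209/2 - q_D, so π_D = (209/2 - q_D)q_D - 35q_D.
Leader FOC: 139/2 - 2q_D = 0, so q_D = 139/4.
Then q_Y = (139 - 2·(139/4))/4 = 139/8.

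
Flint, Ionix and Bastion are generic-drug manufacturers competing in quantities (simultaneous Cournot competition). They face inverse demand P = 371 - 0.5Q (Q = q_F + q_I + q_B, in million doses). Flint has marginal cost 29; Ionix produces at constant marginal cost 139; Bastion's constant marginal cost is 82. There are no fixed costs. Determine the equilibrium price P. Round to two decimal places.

Flint's profit: π_F = (371 - 0.5Q)q_F - (29q_F). Setting ∂π_F/∂q_F = 0: 342 - q_F - (1/2)(q_I + q_B) = 0.
Ionix's first-order condition: 232 - q_I - (1/2)(q_F + q_B) = 0.
Bastion's first-order condition: 289 - q_B - (1/2)(q_F + q_I) = 0.
Adding the 3 first-order conditions: 863 − 2Q = 0, so Q = 863/2.
Back-substituting: q_F = (342 − 863/4)/(1/2) = 505/2, q_I = (232 − 863/4)/(1/2) = 65/2, q_B = (289 − 863/4)/(1/2) = 293/2.
Total output Q = 863/2, so price P = 371 - (1/2)·(863/2) = 621/4.

155.25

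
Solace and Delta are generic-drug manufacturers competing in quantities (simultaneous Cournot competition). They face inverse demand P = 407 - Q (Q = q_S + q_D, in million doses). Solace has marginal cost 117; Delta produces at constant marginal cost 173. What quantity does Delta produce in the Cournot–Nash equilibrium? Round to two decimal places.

59.33

Solace's profit: π_S = (407 - Q)q_S - (117q_S). Setting ∂π_S/∂q_S = 0: 290 - 2q_S - (q_D) = 0.
Delta's first-order condition: 234 - 2q_D - (q_S) = 0.
Rearranging gives the reaction functions q_S = (290 - q_D)/2 and q_D = (234 - q_S)/2.
Substituting one into the other gives q_S = 346/3 and q_D = 178/3.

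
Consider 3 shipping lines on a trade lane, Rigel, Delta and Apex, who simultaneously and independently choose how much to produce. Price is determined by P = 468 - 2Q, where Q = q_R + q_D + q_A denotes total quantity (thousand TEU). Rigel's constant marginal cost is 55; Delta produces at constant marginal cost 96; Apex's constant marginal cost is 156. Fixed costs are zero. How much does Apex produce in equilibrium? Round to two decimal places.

Rigel's profit: π_R = (468 - 2Q)q_R - (55q_R). Setting ∂π_R/∂q_R = 0: 413 - 4q_R - 2(q_D + q_A) = 0.
Delta's first-order condition: 372 - 4q_D - 2(q_R + q_A) = 0.
Apex's profit: π_A = (468 - 2Q)q_A - (156q_A). Setting ∂π_A/∂q_A = 0: 312 - 4q_A - 2(q_R + q_D) = 0.
Adding the 3 first-order conditions: 1097 − 8Q = 0, so Q = 1097/8.
Back-substituting: q_R = (413 − 1097/4)/2 = 555/8, q_D = (372 − 1097/4)/2 = 391/8, q_A = (312 − 1097/4)/2 = 151/8.

18.88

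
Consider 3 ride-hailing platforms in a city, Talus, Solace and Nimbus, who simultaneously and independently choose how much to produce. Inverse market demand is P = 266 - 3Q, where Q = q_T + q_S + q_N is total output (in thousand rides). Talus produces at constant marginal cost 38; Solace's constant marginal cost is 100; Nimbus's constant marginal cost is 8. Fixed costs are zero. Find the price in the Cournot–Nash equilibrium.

103

Talus's profit: π_T = (266 - 3Q)q_T - (38q_T). Setting ∂π_T/∂q_T = 0: 228 - 6q_T - 3(q_S + q_N) = 0.
Solace's profit: π_S = (266 - 3Q)q_S - (100q_S). Setting ∂π_S/∂q_S = 0: 166 - 6q_S - 3(q_T + q_N) = 0.
Nimbus's profit: π_N = (266 - 3Q)q_N - (8q_N). Setting ∂π_N/∂q_N = 0: 258 - 6q_N - 3(q_T + q_S) = 0.
Summing all 3 equations gives 652 − 12Q = 0, hence Q = 163/3.
Back-substituting: q_T = (228 − 163)/3 = 65/3, q_S = (166 − 163)/3 = 1, q_N = (258 − 163)/3 = 95/3.
Total output Q = 163/3, so price P = 266 - 3·(163/3) = 103.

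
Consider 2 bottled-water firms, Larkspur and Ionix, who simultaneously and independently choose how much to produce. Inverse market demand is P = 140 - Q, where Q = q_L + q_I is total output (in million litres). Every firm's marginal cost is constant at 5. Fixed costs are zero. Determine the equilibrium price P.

50

A representative firm's profit is π_i = q_i(140 - Q) - 5q_i.
First-order condition (treating rivals' output as given): 135 - 2q_i - q_j = 0.
By symmetry each firm produces the same amount; substituting q_j = q_i yields q_i = 135/3 = 45.
Total output Q = 90, so price P = 140 - 90 = 50.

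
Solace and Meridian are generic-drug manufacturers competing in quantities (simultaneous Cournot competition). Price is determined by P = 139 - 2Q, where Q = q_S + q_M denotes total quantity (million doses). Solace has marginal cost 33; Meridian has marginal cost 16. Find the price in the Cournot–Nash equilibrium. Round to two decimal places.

62.67

Solace's profit: π_S = (139 - 2Q)q_S - (33q_S). Setting ∂π_S/∂q_S = 0: 106 - 4q_S - 2(q_M) = 0.
Meridian's profit: π_M = (139 - 2Q)q_M - (16q_M). Setting ∂π_M/∂q_M = 0: 123 - 4q_M - 2(q_S) = 0.
Rearranging gives the reaction functions q_S = (106 - 2q_M)/4 and q_M = (123 - 2q_S)/4.
Substituting one into the other gives q_S = 89/6 and q_M = 70/3.
Total output Q = 229/6, so price P = 139 - 2·(229/6) = 188/3.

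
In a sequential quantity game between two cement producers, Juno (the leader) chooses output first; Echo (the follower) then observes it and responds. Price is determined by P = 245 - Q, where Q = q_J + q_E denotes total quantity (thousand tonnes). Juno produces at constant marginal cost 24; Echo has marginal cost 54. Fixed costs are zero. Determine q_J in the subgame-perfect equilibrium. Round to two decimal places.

Solve by backward induction. Given q_J, the follower Echo maximises π_E = (245 - q_J - q_E)q_E - 54q_E.
Follower FOC: 191 - q_J - 2q_E = 0, so q_E(q_J) = (191 - q_J)/2.
Juno substitutes q_E(q_J) into its own profit: π_J = q_J(245 - q_J - (191 - q_J)/2) - 24q_J = (299/2 - (1/2)q_J)q_J - 24q_J.
The leader's first-order condition 251/2 - q_J = 0 yields q_J = 251/2.
Then q_E = (191 - 251/2)/2 = 131/4.

125.50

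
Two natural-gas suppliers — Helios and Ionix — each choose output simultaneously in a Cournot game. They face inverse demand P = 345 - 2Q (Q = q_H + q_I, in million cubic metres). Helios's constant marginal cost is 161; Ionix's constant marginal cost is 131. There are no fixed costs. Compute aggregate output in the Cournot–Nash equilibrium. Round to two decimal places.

66.33

Helios's profit: π_H = (345 - 2Q)q_H - (161q_H). Setting ∂π_H/∂q_H = 0: 184 - 4q_H - 2(q_I) = 0.
Ionix's first-order condition: 214 - 4q_I - 2(q_H) = 0.
So q_H = (184 - 2q_I)/4 and q_I = (214 - 2q_H)/4.
Substituting one into the other gives q_H = 77/3 and q_I = 122/3.
Total output Q = 77/3 + 122/3 = 199/3.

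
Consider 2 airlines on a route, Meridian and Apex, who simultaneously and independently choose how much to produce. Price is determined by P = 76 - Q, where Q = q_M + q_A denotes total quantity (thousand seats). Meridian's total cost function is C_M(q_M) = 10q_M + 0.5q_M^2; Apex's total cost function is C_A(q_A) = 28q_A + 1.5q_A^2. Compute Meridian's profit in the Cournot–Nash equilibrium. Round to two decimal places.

Meridian's profit: π_M = (76 - Q)q_M - (10q_M + (1/2)q_M²). Setting ∂π_M/∂q_M = 0: 66 - 3q_M - (q_A) = 0.
Apex's profit: π_A = (76 - Q)q_A - (28q_A + (3/2)q_A²). Setting ∂π_A/∂q_A = 0: 48 - 5q_A - (q_M) = 0.
Best responses: q_M = (66 - q_A)/3, q_A = (48 - q_M)/5.
Substituting one into the other gives q_M = 141/7 and q_A = 39/7.
Price P = 76 - 180/7 = 352/7.
Meridian's profit: (352/7)·(141/7) - 10·(141/7) - (1/2)(141/7)² = 608.6020.

608.60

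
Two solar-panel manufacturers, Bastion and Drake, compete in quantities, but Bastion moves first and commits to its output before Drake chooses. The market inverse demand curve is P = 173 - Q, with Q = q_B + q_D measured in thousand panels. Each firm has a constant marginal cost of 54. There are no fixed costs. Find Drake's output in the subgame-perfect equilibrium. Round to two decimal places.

29.75

The follower Drake best-responds to any q_B: π_D = (173 - Q)q_D - 54q_D.
Follower FOC: 119 - q_B - 2q_D = 0, so q_D(q_B) = (119 - q_B)/2.
The leader anticipates this reaction. Substituting into P = 173 - Q gives P = 227/2 - (1/2)q_B, so π_B = (227/2 - (1/2)q_B)q_B - 54q_B.
Leader FOC: 119/2 - q_B = 0, so q_B = 119/2.
Then q_D = (119 - 119/2)/2 = 119/4.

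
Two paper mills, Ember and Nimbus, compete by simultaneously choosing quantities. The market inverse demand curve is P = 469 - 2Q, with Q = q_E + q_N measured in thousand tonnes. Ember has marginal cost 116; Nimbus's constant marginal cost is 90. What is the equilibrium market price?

225

Ember's profit: π_E = (469 - 2Q)q_E - (116q_E). Setting ∂π_E/∂q_E = 0: 353 - 4q_E - 2(q_N) = 0.
Nimbus's profit: π_N = (469 - 2Q)q_N - (90q_N). Setting ∂π_N/∂q_N = 0: 379 - 4q_N - 2(q_E) = 0.
Rearranging gives the reaction functions q_E = (353 - 2q_N)/4 and q_N = (379 - 2q_E)/4.
Solving the pair: q_E = 109/2, q_N = 135/2.
Total output Q = 122, so price P = 469 - 2·122 = 225.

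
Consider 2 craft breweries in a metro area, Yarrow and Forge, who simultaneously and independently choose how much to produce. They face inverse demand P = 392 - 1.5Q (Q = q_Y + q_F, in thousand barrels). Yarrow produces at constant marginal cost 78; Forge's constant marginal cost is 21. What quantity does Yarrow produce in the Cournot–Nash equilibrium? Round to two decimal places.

57.11

Yarrow's profit: π_Y = (392 - 1.5Q)q_Y - (78q_Y). Setting ∂π_Y/∂q_Y = 0: 314 - 3q_Y - (3/2)(q_F) = 0.
Forge's first-order condition: 371 - 3q_F - (3/2)(q_Y) = 0.
Best responses: q_Y = (314 - (3/2)q_F)/3, q_F = (371 - (3/2)q_Y)/3.
Substituting one into the other gives q_Y = 514/9 and q_F = 856/9.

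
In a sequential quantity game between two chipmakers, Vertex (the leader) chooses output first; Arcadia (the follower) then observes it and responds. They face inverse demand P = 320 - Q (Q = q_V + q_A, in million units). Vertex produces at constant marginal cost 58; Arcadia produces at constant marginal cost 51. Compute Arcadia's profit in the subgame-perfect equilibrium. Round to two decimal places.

5005.56

Solve by backward induction. Given q_V, the follower Arcadia maximises π_A = (320 - q_V - q_A)q_A - 51q_A.
Follower FOC: 269 - q_V - 2q_A = 0, so q_A(q_V) = (269 - q_V)/2.
Vertex substitutes q_A(q_V) into its own profit: π_V = q_V(320 - q_V - (269 - q_V)/2) - 58q_V = (371/2 - (1/2)q_V)q_V - 58q_V.
Leader FOC: 255/2 - q_V = 0, so q_V = 255/2.
Then q_A = (269 - 255/2)/2 = 283/4.
Price P = 320 - 793/4 = 487/4.
Arcadia's profit: (487/4 - 51)·(283/4) = 5005.5625.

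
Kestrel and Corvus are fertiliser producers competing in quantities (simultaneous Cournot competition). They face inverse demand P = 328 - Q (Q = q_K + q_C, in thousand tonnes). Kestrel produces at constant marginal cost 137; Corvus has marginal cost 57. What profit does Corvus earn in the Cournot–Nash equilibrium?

13689

Kestrel's profit: π_K = (328 - Q)q_K - (137q_K). Setting ∂π_K/∂q_K = 0: 191 - 2q_K - (q_C) = 0.
Corvus's first-order condition: 271 - 2q_C - (q_K) = 0.
Best responses: q_K = (191 - q_C)/2, q_C = (271 - q_K)/2.
Substituting one into the other gives q_K = 37 and q_C = 117.
Price P = 328 - 154 = 174.
Corvus's profit: (174 - 57)·117 = 13689.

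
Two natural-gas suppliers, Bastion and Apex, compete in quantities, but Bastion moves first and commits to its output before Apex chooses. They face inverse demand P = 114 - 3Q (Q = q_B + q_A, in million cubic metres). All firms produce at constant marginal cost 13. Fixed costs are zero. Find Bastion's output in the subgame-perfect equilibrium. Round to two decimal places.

16.83

The follower Apex best-responds to any q_B: π_A = (114 - 3Q)q_A - 13q_A.
Setting the follower's marginal profit to zero, 101 - 3q_B - 6q_A = 0, i.e. q_A = (101 - 3q_B)/6.
Bastion substitutes q_A(q_B) into its own profit: π_B = q_B(114 - 3q_B - (101 - 3q_B)/2) - 13q_B = (127/2 - (3/2)q_B)q_B - 13q_B.
Leader FOC: 101/2 - 3q_B = 0, so q_B = 101/6.
Then q_A = (101 - 3·(101/6))/6 = 101/12.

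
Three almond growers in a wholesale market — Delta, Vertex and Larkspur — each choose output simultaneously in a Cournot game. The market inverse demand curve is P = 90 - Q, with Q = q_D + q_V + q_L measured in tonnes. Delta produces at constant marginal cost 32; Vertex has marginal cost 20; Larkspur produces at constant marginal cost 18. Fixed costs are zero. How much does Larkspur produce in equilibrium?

22

Delta's profit: π_D = (90 - Q)q_D - (32q_D). Setting ∂π_D/∂q_D = 0: 58 - 2q_D - (q_V + q_L) = 0.
Vertex's profit: π_V = (90 - Q)q_V - (20q_V). Setting ∂π_V/∂q_V = 0: 70 - 2q_V - (q_D + q_L) = 0.
Larkspur's profit: π_L = (90 - Q)q_L - (18q_L). Setting ∂π_L/∂q_L = 0: 72 - 2q_L - (q_D + q_V) = 0.
Adding the 3 conditions: 200 − 2Q − 2Q = 0, i.e. Q = 50.
Back-substituting: q_D = (58 − 50) = 8, q_V = (70 − 50) = 20, q_L = (72 − 50) = 22.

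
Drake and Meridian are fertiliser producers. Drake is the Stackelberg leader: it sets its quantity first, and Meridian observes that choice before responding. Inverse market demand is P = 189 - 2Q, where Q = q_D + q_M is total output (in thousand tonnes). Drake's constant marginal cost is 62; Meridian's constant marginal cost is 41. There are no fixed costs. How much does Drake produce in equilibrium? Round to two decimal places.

Solve by backward induction. Given q_D, the follower Meridian maximises π_M = (189 - 2q_D - 2q_M)q_M - 41q_M.
Setting the follower's marginal profit to zero, 148 - 2q_D - 4q_M = 0, i.e. q_M = (148 - 2q_D)/4.
The leader anticipates this reaction. Substituting into P = 189 - 2Q gives P = 115 - q_D, so π_D = (115 - q_D)q_D - 62q_D.
Leader FOC: 53 - 2q_D = 0, so q_D = 53/2.
Then q_M = (148 - 2·(53/2))/4 = 95/4.

26.50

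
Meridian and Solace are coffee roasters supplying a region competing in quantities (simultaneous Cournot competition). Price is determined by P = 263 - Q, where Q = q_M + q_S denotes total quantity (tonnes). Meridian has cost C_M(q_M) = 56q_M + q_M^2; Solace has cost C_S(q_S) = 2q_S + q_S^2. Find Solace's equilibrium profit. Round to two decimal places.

6227.28

Meridian's profit: π_M = (263 - Q)q_M - (56q_M + q_M²). Setting ∂π_M/∂q_M = 0: 207 - 4q_M - (q_S) = 0.
Solace's profit: π_S = (263 - Q)q_S - (2q_S + q_S²). Setting ∂π_S/∂q_S = 0: 261 - 4q_S - (q_M) = 0.
Best responses: q_M = (207 - q_S)/4, q_S = (261 - q_M)/4.
Substituting one into the other gives q_M = 189/5 and q_S = 279/5.
Price P = 263 - 468/5 = 847/5.
Solace's profit: (847/5)·(279/5) - 2·(279/5) - (279/5)² = 6227.2800.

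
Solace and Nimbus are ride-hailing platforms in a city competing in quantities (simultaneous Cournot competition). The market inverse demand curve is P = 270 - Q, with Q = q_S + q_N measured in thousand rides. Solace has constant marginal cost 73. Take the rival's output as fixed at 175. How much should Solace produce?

With the rival's output fixed at 175, Solace's profit is π_S = (270 - 175 - q_S)q_S - (73q_S) = (95 - q_S)q_S - (73q_S).
∂π_S/∂q_S = 22 - 2q_S = 0, so q_S = 11.

11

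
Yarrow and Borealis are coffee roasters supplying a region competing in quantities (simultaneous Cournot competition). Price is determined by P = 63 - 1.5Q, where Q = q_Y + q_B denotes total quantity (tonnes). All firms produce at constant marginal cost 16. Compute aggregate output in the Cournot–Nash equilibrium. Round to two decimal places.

20.89

Each firm earns π_i = (63 - 1.5Q)q_i - 16q_i.
Setting ∂π_i/∂q_i = 0 with rivals' quantities fixed: 47 - 3q_i - (3/2)q_j = 0.
By symmetry each firm produces the same amount; substituting q_j = q_i yields q_i = 47/(9/2) = 94/9.
Total output Q = 94/9 + 94/9 = 188/9.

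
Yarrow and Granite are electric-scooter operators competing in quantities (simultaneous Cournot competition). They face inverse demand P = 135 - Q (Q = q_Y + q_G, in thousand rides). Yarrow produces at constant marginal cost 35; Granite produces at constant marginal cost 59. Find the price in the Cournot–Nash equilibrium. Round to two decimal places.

76.33

Yarrow's profit: π_Y = (135 - Q)q_Y - (35q_Y). Setting ∂π_Y/∂q_Y = 0: 100 - 2q_Y - (q_G) = 0.
Granite's profit: π_G = (135 - Q)q_G - (59q_G). Setting ∂π_G/∂q_G = 0: 76 - 2q_G - (q_Y) = 0.
So q_Y = (100 - q_G)/2 and q_G = (76 - q_Y)/2.
Solving the pair: q_Y = 124/3, q_G = 52/3.
Total output Q = 176/3, so price P = 135 - 176/3 = 229/3.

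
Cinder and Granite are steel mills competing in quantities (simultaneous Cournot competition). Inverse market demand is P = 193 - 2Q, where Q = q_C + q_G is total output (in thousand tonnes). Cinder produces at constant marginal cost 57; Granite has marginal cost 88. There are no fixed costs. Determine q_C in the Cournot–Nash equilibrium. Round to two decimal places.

Cinder's profit: π_C = (193 - 2Q)q_C - (57q_C). Setting ∂π_C/∂q_C = 0: 136 - 4q_C - 2(q_G) = 0.
Granite's first-order condition: 105 - 4q_G - 2(q_C) = 0.
So q_C = (136 - 2q_G)/4 and q_G = (105 - 2q_C)/4.
Substituting one into the other gives q_C = 167/6 and q_G = 37/3.

27.83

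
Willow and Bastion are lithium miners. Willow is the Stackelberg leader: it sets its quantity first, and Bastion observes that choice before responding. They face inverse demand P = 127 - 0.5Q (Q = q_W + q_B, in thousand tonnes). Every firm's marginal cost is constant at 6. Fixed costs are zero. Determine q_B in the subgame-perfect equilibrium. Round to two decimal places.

The follower Bastion best-responds to any q_W: π_B = (127 - 0.5Q)q_B - 6q_B.
Follower FOC: 121 - (1/2)q_W - q_B = 0, so q_B(q_W) = (121 - (1/2)q_W).
Willow substitutes q_B(q_W) into its own profit: π_W = q_W(127 - (1/2)q_W - (121 - (1/2)q_W)/2) - 6q_W = (133/2 - (1/4)q_W)q_W - 6q_W.
Leader FOC: 121/2 - (1/2)q_W = 0, so q_W = 121.
Then q_B = (121 - (1/2)·121) = 121/2.

60.50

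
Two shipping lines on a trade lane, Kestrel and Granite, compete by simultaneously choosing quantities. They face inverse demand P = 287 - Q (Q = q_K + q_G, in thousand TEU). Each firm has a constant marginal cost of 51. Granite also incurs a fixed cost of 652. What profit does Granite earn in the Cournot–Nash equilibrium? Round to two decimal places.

5536.44

Each firm earns π_i = (287 - Q)q_i - 51q_i.
First-order condition (treating rivals' output as given): 236 - 2q_i - q_j = 0.
By symmetry each firm produces the same amount; substituting q_j = q_i yields q_i = 236/3.
Price P = 287 - 472/3 = 389/3.
Granite's profit: (389/3 - 51)·(236/3) - 652 = 5536.4444.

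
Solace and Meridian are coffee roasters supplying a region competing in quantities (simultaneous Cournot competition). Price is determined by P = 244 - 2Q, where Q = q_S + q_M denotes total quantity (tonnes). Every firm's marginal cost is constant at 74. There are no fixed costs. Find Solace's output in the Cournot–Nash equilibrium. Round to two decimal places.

A representative firm's profit is π_i = q_i(244 - 2Q) - 74q_i.
Setting ∂π_i/∂q_i = 0 with rivals' quantities fixed: 170 - 4q_i - 2q_j = 0.
By symmetry each firm produces the same amount; substituting q_j = q_i yields q_i = 170/6 = 85/3.

28.33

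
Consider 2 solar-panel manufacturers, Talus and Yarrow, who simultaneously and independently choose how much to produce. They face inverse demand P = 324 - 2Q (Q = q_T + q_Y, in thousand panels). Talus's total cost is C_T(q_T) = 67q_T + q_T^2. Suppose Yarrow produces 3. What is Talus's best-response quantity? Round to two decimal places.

With the rival's output fixed at 3, Talus's profit is π_T = (324 - 2·3 - 2q_T)q_T - (67q_T + q_T²) = (318 - 2q_T)q_T - (67q_T + q_T²).
∂π_T/∂q_T = 251 - 6q_T = 0, so q_T = 251/6.

41.83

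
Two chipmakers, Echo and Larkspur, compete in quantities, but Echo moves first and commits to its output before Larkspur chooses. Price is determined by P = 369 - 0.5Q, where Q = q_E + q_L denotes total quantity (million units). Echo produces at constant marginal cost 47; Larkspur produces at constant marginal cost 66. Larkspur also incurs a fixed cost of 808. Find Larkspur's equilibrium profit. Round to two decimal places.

7970.13

The follower Larkspur best-responds to any q_E: π_L = (369 - 0.5Q)q_L - 66q_L.
Setting the follower's marginal profit to zero, 303 - (1/2)q_E - q_L = 0, i.e. q_L = (303 - (1/2)q_E).
The leader anticipates this reaction. Substituting into P = 369 - 0.5Q gives P = 435/2 - (1/4)q_E, so π_E = (435/2 - (1/4)q_E)q_E - 47q_E.
Leader FOC: 341/2 - (1/2)q_E = 0, so q_E = 341.
Then q_L = (303 - (1/2)·341) = 265/2.
Price P = 369 - (1/2)·(947/2) = 529/4.
Larkspur's profit: (529/4 - 66)·(265/2) - 808 = 7970.1250.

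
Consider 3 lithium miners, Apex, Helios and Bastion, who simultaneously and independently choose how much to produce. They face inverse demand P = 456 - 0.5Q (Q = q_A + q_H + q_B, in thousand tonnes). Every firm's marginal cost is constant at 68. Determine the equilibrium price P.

165

Each firm earns π_i = (456 - 0.5Q)q_i - 68q_i.
Setting ∂π_i/∂q_i = 0 with rivals' quantities fixed: 388 - q_i - (1/2)·Σ_{j≠i} q_j = 0.
By symmetry each firm produces the same amount; substituting Σ_{j≠i} q_j = 2q_i yields q_i = 388/2 = 194.
Total output Q = 582, so price P = 456 - (1/2)·582 = 165.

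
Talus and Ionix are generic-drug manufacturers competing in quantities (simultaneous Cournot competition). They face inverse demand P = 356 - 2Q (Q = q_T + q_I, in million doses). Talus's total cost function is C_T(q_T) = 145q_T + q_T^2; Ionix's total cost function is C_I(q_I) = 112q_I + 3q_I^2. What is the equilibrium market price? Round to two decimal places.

260.86

Talus's profit: π_T = (356 - 2Q)q_T - (145q_T + q_T²). Setting ∂π_T/∂q_T = 0: 211 - 6q_T - 2(q_I) = 0.
Ionix's profit: π_I = (356 - 2Q)q_I - (112q_I + 3q_I²). Setting ∂π_I/∂q_I = 0: 244 - 10q_I - 2(q_T) = 0.
Rearranging gives the reaction functions q_T = (211 - 2q_I)/6 and q_I = (244 - 2q_T)/10.
Substituting one into the other gives q_T = 811/28 and q_I = 521/28.
Total output Q = 333/7, so price P = 356 - 2·(333/7) = 1826/7.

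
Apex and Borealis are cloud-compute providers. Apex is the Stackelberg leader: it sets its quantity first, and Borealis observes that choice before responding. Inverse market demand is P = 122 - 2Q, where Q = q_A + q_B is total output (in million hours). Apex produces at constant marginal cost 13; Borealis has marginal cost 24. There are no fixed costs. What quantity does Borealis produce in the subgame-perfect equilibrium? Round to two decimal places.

9.50

The follower Borealis best-responds to any q_A: π_B = (122 - 2Q)q_B - 24q_B.
Follower FOC: 98 - 2q_A - 4q_B = 0, so q_B(q_A) = (98 - 2q_A)/4.
Apex substitutes q_B(q_A) into its own profit: π_A = q_A(122 - 2q_A - (98 - 2q_A)/2) - 13q_A = (73 - q_A)q_A - 13q_A.
The leader's first-order condition 60 - 2q_A = 0 yields q_A = 30.
Then q_B = (98 - 2·30)/4 = 19/2.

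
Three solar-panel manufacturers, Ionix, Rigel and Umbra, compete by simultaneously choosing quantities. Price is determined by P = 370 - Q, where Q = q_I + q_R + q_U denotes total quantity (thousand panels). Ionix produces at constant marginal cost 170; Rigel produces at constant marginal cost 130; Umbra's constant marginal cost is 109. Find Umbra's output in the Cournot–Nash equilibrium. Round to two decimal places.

85.75

Ionix's profit: π_I = (370 - Q)q_I - (170q_I). Setting ∂π_I/∂q_I = 0: 200 - 2q_I - (q_R + q_U) = 0.
Rigel's profit: π_R = (370 - Q)q_R - (130q_R). Setting ∂π_R/∂q_R = 0: 240 - 2q_R - (q_I + q_U) = 0.
Umbra's first-order condition: 261 - 2q_U - (q_I + q_R) = 0.
Summing all 3 equations gives 701 − 4Q = 0, hence Q = 701/4.
Back-substituting: q_I = (200 − 701/4) = 99/4, q_R = (240 − 701/4) = 259/4, q_U = (261 − 701/4) = 343/4.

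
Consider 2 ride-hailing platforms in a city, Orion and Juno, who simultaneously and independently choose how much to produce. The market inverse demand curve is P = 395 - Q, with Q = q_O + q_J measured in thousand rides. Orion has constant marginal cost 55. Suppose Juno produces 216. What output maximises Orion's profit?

With the rival's output fixed at 216, Orion's profit is π_O = (395 - 216 - q_O)q_O - (55q_O) = (179 - q_O)q_O - (55q_O).
∂π_O/∂q_O = 124 - 2q_O = 0, so q_O = 62.

62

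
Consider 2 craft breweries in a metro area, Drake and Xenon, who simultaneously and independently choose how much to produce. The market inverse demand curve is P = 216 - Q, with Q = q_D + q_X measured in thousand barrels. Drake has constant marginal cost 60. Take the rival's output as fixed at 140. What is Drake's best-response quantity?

With the rival's output fixed at 140, Drake's profit is π_D = (216 - 140 - q_D)q_D - (60q_D) = (76 - q_D)q_D - (60q_D).
∂π_D/∂q_D = 16 - 2q_D = 0, so q_D = 8.

8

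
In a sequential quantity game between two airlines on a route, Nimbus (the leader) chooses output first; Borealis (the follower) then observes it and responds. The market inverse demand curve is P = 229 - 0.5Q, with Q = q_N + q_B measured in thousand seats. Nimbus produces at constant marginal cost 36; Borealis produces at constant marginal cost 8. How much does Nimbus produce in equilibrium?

Solve by backward induction. Given q_N, the follower Borealis maximises π_B = (229 - (1/2)q_N - (1/2)q_B)q_B - 8q_B.
∂π_B/∂q_B = 221 - (1/2)q_N - q_B = 0 gives the reaction function q_B = (221 - (1/2)q_N).
Nimbus substitutes q_B(q_N) into its own profit: π_N = q_N(229 - (1/2)q_N - (221 - (1/2)q_N)/2) - 36q_N = (237/2 - (1/4)q_N)q_N - 36q_N.
Maximising: ∂π_N/∂q_N = 165/2 - (1/2)q_N = 0, giving q_N = 165.
Then q_B = (221 - (1/2)·165) = 277/2.

165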